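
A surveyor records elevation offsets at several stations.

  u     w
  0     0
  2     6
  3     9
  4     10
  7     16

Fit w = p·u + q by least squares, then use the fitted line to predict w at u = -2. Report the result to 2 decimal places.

ŵ = -3.40

Setting ∂/∂p … = 0 gives: 78·p + 16·q = 191;  16·p + 5·q = 41.
Δ = 78·5 − 16² = 134.
p = (191·5 − 16·41)/134 = 299/134; q = (78·41 − 16·191)/134 = 71/67.
At u = -2: ŵ = (299/134)·(-2) + (71/67)·(1) = -228/67.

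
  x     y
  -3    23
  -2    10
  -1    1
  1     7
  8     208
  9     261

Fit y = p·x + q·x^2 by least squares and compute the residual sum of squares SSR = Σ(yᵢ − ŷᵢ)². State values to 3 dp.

Normal-equation sums: Σx·x = 160, Σx·x^2 = 1206, Σx^2·x^2 = 10756.
And Σx·y = 3930, Σx^2·y = 34708.
Normal equations: [[160, 1206]; [1206, 10756]]·[p, q]ᵀ = [3930, 34708]ᵀ.
Eliminating q: 10756·(row 1) − 1206·(row 2) gives 266524·p = 10756·3930 − 1206·34708 = 413232, so p = 103308/66631.
Then q = (34708 − 1206·(103308/66631))/10756 = 203425/66631.
Residuals: 11612/66631, 59226/66631, -33486/66631, 159684/66631, 13584/66631, -16506/66631; SSR = 461044/66631.

SSR = 6.919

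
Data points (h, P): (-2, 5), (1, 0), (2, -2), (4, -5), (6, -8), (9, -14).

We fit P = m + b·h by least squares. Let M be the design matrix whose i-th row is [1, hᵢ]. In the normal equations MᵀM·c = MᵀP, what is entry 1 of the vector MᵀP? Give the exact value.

Entry 1 ↔ basis 1, so (MᵀP)_{1} = Σᵢ Pᵢ = (1)·(5) + (1)·(0) + (1)·(-2) + (1)·(-5) + (1)·(-8) + (1)·(-14) = -24.

-24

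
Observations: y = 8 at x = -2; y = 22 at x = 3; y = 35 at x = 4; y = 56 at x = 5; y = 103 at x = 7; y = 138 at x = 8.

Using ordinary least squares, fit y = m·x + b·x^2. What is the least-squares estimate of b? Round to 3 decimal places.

b = 2.061

Normal-equation sums: Σx·x = 167, Σx·x^2 = 1063, Σx^2·x^2 = 7475.
And Σx·y = 2295, Σx^2·y = 16069.
Determinant 167·7475 − 1063² = 118356.
m = (2295·7475 − 1063·16069)/118356 = 36889/59178; b = (167·16069 − 1063·2295)/118356 = 121969/59178.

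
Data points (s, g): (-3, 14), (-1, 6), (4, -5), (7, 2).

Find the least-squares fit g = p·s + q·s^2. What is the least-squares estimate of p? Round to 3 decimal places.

p = -3.314

Setting ∂/∂p … = 0 gives: 75·p + 379·q = -54;  379·p + 2739·q = 150.
Determinant 75·2739 − 379² = 61784.
p = ((-54)·2739 − 379·150)/61784 = -51189/15446; q = (75·150 − 379·(-54))/61784 = 7929/15446.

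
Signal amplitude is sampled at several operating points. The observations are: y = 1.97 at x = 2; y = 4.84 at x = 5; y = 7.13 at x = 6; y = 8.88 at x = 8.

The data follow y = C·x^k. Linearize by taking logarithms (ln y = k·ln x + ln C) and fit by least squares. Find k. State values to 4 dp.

Linearized form: ln y = k·ln x + ln C. From the 4 transformed points,
Σln x = 6.1738, Σ(ln x)² = 10.6052, Σln y = 6.4031, Σln x·ln y = 11.0686.
Equations: 10.6052·k + 6.1738·ln C = 11.0686;  6.1738·k + 4·ln C = 6.4031.
Δ = 10.6052·4 − (6.1738)² = 4.3053; k = (11.0686·4 − 6.1738·6.4031)/4.3053 = 1.10173, ln C = (10.6052·6.4031 − 6.1738·11.0686)/4.3053 = -0.09969.

k = 1.1017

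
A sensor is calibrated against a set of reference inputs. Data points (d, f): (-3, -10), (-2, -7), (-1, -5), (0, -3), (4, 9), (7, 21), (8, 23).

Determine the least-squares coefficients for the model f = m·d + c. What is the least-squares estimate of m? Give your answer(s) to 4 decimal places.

With design matrix A, AᵀA = [[143, 13]; [13, 7]] and Aᵀf = [416, 28]ᵀ.
Eliminating c: 7·(row 1) − 13·(row 2) gives 832·m = 7·416 − 13·28 = 2548, so m = 49/16.
Then c = (28 − 13·(49/16))/7 = -27/16.

m = 3.0625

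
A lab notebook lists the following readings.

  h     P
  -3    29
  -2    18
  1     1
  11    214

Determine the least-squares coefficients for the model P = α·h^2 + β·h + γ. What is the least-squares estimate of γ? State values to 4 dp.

The normal system MᵀM·[α, β, γ]ᵀ = MᵀP is [[14739, 1297, 135]; [1297, 135, 7]; [135, 7, 4]]·[α, β, γ]ᵀ = [26228, 2232, 262]ᵀ.
Row-reducing yields α = 126415/62371, β = -191281/62371, γ = 153536/62371.

γ = 2.4617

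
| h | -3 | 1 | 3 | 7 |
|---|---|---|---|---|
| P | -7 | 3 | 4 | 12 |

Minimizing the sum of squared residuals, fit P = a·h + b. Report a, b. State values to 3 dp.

a = 1.846, b = -0.692

Forming XᵀX = [[68, 8]; [8, 4]] and XᵀP = [120, 12]ᵀ gives XᵀX·[a, b]ᵀ = XᵀP.
Determinant 68·4 − 8² = 208.
a = (120·4 − 8·12)/208 = 24/13; b = (68·12 − 8·120)/208 = -9/13.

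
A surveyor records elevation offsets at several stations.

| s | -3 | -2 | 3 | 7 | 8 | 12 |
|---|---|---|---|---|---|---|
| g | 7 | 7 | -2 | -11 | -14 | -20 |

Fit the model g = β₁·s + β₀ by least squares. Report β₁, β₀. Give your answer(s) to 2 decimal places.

β₁ = -1.90, β₀ = 2.42

With design matrix A, AᵀA = [[279, 25]; [25, 6]] and Aᵀg = [-470, -33]ᵀ.
Eliminating β₀: 6·(row 1) − 25·(row 2) gives 1049·β₁ = 6·(-470) − 25·(-33) = -1995, so β₁ = -1995/1049.
Then β₀ = ((-33) − 25·(-1995/1049))/6 = 2543/1049.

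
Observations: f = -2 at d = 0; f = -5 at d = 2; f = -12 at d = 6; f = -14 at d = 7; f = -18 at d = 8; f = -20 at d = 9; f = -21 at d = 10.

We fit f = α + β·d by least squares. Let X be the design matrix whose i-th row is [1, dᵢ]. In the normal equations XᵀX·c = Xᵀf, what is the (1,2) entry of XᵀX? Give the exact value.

Row 1 ↔ basis 1, column 2 ↔ basis d, so (XᵀX)_{1,2} = Σᵢ d = (1)·(0) + (1)·(2) + (1)·(6) + (1)·(7) + (1)·(8) + (1)·(9) + (1)·(10) = 42.

42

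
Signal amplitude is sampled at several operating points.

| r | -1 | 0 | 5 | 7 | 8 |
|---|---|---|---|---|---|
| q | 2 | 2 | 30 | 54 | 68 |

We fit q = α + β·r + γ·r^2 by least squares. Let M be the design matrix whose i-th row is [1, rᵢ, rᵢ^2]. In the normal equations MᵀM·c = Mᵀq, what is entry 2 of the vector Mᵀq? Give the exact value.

Entry 2 ↔ basis r, so (Mᵀq)_{2} = Σᵢ (r)·qᵢ = (-1)·(2) + (0)·(2) + (5)·(30) + (7)·(54) + (8)·(68) = 1070.

1070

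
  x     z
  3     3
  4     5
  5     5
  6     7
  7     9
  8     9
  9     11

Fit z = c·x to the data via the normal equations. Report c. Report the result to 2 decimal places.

c = 1.18

Compute the Gram sums: Σx·x = 280.
For Aᵀz: Σx·z = 330.
So AᵀA·[c]ᵀ = Aᵀz: [[280]]·[c]ᵀ = [330]ᵀ.
c = 330/280 = 1.17857.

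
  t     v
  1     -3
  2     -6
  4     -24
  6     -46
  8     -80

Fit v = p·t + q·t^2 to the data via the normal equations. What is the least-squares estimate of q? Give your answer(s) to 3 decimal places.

q = -1.071

MᵀM·[p, q]ᵀ = Mᵀv reads: 121·p + 801·q = -1027;  801·p + 5665·q = -7187.
Eliminating q: 5665·(row 1) − 801·(row 2) gives 43864·p = 5665·(-1027) − 801·(-7187) = -61168, so p = -7646/5483.
Then q = ((-7187) − 801·(-7646/5483))/5665 = -5875/5483.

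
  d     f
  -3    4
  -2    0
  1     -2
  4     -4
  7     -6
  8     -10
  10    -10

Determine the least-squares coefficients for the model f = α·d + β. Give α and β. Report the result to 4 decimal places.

Normal-equation sums: Σd·d = 243, Σd = 25, Σ1 = 7.
Moment sums: Σd·f = -252, Σf = -28.
Normal equations: [[243, 25]; [25, 7]]·[α, β]ᵀ = [-252, -28]ᵀ.
det = 243·7 − 25² = 1076.
α = ((-252)·7 − 25·(-28))/1076 = -266/269; β = (243·(-28) − 25·(-252))/1076 = -126/269.

α = -0.9888, β = -0.4684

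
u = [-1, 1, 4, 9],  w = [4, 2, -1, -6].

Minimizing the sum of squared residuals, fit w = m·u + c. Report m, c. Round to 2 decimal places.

The normal equations are: 99·m + 13·c = -60;  13·m + 4·c = -1.
(Σu·u = 99, Σu = 13, Σ1 = 4, Σu·w = -60, Σw = -1.)
Eliminating c: 4·(row 1) − 13·(row 2) gives 227·m = 4·(-60) − 13·(-1) = -227, so m = -1.
Then c = ((-1) − 13·(-1))/4 = 3.

m = -1.00, c = 3.00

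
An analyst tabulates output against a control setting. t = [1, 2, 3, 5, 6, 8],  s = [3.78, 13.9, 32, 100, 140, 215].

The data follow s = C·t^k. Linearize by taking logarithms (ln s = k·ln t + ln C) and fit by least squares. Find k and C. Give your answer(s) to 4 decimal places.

k = 1.9957, C = 3.6883

With ln sᵢ as the transformed response and ln tᵢ as the regressor:
Σln t = 7.2724, Σ(ln t)² = 11.8122, Σln s = 22.3448, Σln t·ln s = 33.0657.
Normal system: [[11.8122, 7.2724]; [7.2724, 6]]·[k, ln C]ᵀ = [33.0657, 22.3448]ᵀ.
Δ = 11.8122·6 − (7.2724)² = 17.9853; k = (33.0657·6 − 7.2724·22.3448)/17.9853 = 1.99574, ln C = (11.8122·22.3448 − 7.2724·33.0657)/17.9853 = 1.30517, so C = exp(1.30517) = 3.68831.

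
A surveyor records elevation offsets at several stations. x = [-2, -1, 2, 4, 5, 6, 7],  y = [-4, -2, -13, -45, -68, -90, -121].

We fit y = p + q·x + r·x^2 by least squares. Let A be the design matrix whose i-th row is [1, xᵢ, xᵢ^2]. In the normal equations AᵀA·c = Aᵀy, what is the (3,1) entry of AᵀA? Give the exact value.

Row 3 ↔ basis x^2, column 1 ↔ basis 1, so (AᵀA)_{3,1} = Σᵢ x^2 = (4)·(1) + (1)·(1) + (4)·(1) + (16)·(1) + (25)·(1) + (36)·(1) + (49)·(1) = 135.

135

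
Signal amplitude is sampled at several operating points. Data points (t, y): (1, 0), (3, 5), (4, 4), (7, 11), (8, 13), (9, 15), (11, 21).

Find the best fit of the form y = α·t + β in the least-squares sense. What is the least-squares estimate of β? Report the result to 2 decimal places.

Normal-equation sums: Σt·t = 341, Σt = 43, Σ1 = 7.
And Σt·y = 578, Σy = 69.
So AᵀA·[α, β]ᵀ = Aᵀy: [[341, 43]; [43, 7]]·[α, β]ᵀ = [578, 69]ᵀ.
det = 341·7 − 43² = 538.
α = (578·7 − 43·69)/538 = 1079/538; β = (341·69 − 43·578)/538 = -1325/538.

β = -2.46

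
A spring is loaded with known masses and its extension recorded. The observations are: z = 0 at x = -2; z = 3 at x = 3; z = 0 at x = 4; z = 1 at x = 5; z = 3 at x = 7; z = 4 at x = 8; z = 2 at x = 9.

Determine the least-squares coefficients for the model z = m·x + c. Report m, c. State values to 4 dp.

Setting ∂/∂m … = 0 gives: 248·m + 34·c = 85;  34·m + 7·c = 13.
(Σx·x = 248, Σx = 34, Σ1 = 7, Σx·z = 85, Σz = 13.)
Eliminating c: 7·(row 1) − 34·(row 2) gives 580·m = 7·85 − 34·13 = 153, so m = 153/580.
Then c = (13 − 34·(153/580))/7 = 167/290.

m = 0.2638, c = 0.5759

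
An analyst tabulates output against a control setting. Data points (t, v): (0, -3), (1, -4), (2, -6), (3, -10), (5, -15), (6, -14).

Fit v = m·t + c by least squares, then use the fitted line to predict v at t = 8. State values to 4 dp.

Setting ∂/∂m … = 0 gives: 75·m + 17·c = -205;  17·m + 6·c = -52.
(Σt·t = 75, Σt = 17, Σ1 = 6, Σt·v = -205, Σv = -52.)
Δ = 75·6 − 17² = 161.
m = ((-205)·6 − 17·(-52))/161 = -346/161; c = (75·(-52) − 17·(-205))/161 = -415/161.
At t = 8: v̂ = (-346/161)·(8) + (-415/161)·(1) = -3183/161.

v̂ = -19.7702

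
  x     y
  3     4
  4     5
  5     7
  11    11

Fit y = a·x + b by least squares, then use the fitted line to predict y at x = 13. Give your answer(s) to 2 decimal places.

ŷ = 12.88

Setting ∂/∂a … = 0 gives: 171·a + 23·b = 188;  23·a + 4·b = 27.
(Σx·x = 171, Σx = 23, Σ1 = 4, Σx·y = 188, Σy = 27.)
Determinant 171·4 − 23² = 155.
a = (188·4 − 23·27)/155 = 131/155; b = (171·27 − 23·188)/155 = 293/155.
At x = 13: ŷ = (131/155)·(13) + (293/155)·(1) = 1996/155.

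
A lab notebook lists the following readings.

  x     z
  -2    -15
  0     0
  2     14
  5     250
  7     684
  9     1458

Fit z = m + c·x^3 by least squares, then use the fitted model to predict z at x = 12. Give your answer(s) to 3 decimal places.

Sums needed: Σ1 = 6, Σx^3 = 1197, Σx^3·x^3 = 664843.
Right-hand side: Σz = 2391, Σx^3·z = 1328976.
AᵀA·[m, c]ᵀ = Aᵀz becomes [[6, 1197]; [1197, 664843]]·[m, c]ᵀ = [2391, 1328976]ᵀ.
Eliminating c: 664843·(row 1) − 1197·(row 2) gives 2556249·m = 664843·2391 − 1197·1328976 = -1144659, so m = -1711/3821.
Then c = (1328976 − 1197·(-1711/3821))/664843 = 7641/3821.
At x = 12: ẑ = (-1711/3821)·(1) + (7641/3821)·(1728) = 13201937/3821.

ẑ = 3455.100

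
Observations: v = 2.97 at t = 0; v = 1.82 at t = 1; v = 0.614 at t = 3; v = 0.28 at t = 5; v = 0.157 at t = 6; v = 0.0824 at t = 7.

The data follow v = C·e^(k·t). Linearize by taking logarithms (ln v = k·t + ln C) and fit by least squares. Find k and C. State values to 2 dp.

k = -0.50, C = 2.98

Let Y = ln v. Fitting Y = k·t + ln C by least squares:
Σt = 22.0000, Σ(t)² = 120.0000, Σln v = -4.4210, Σt·ln v = -35.8115.
Equations: 120.0000·k + 22.0000·ln C = -35.8115;  22.0000·k + 6·ln C = -4.4210.
Solving (det = 236.0000): k = -0.49833, ln C = 1.09039, so C = exp(1.09039) = 2.97544.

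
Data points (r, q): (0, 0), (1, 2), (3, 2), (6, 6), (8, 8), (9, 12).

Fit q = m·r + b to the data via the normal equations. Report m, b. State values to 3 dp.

m = 1.165, b = -0.245

Compute the Gram sums: Σr·r = 191, Σr = 27, Σ1 = 6.
Moment sums: Σr·q = 216, Σq = 30.
So AᵀA·[m, b]ᵀ = Aᵀq: [[191, 27]; [27, 6]]·[m, b]ᵀ = [216, 30]ᵀ.
Determinant 191·6 − 27² = 417.
m = (216·6 − 27·30)/417 = 162/139; b = (191·30 − 27·216)/417 = -34/139.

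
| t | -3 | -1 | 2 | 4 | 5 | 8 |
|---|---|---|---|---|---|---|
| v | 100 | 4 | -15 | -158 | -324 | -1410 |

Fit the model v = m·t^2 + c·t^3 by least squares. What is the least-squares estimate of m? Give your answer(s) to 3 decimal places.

The normal equations are: 5075·m + 36705·c = -100024;  36705·m + 282659·c = -775356.
Eliminating c: 282659·(row 1) − 36705·(row 2) gives 87237400·m = 282659·(-100024) − 36705·(-775356) = 186758164, so m = 46689541/21809350.
Then c = ((-775356) − 36705·(46689541/21809350))/282659 = -13177539/4361870.

m = 2.141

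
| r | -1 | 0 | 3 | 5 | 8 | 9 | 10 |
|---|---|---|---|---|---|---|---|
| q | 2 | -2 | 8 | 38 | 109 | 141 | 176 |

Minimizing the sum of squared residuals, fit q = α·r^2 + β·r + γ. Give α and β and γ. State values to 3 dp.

α = 2.002, β = -2.136, γ = -2.265

Sums needed: Σr^2·r^2 = 21364, Σr^2·r = 2392, Σr^2 = 280, Σr·r = 280, Σr = 34, Σ1 = 7.
Right-hand side: Σr^2·q = 37021, Σr·q = 4113, Σq = 472.
Normal equations: [[21364, 2392, 280]; [2392, 280, 34]; [280, 34, 7]]·[α, β, γ]ᵀ = [37021, 4113, 472]ᵀ.
Row-reducing yields α = 119549/59724, β = -18223/8532, γ = -67637/29862.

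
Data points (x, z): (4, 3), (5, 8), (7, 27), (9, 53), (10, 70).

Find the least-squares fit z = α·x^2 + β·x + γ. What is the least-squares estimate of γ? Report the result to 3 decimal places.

γ = 1.378

Setting ∂/∂α … = 0 gives: 19843·α + 2261·β + 271·γ = 12864;  2261·α + 271·β + 35·γ = 1418;  271·α + 35·β + 5·γ = 161.
Inverting the 3×3 Gram matrix, [α, β, γ]ᵀ = [319/294, -2183/546, 878/637]ᵀ.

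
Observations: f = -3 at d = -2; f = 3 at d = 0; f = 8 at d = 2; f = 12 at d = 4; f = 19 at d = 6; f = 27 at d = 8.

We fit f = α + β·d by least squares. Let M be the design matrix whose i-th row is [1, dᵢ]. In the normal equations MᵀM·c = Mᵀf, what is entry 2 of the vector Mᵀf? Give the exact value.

400

Entry 2 ↔ basis d, so (Mᵀf)_{2} = Σᵢ (d)·fᵢ = (-2)·(-3) + (0)·(3) + (2)·(8) + (4)·(12) + (6)·(19) + (8)·(27) = 400.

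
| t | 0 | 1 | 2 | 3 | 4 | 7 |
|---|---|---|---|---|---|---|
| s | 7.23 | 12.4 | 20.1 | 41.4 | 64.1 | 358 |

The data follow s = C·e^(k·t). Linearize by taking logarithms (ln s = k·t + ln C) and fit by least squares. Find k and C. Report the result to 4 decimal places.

Linearized form: ln s = k·t + ln C. From the 6 transformed points,
AᵀA = [[79.0000, 17.0000]; [17.0000, 6]], rhs = [77.4945, 21.2609]ᵀ  (here Σt = 17.0000, Σ(t)² = 79.0000, Σln s = 21.2609, Σt·ln s = 77.4945).
Slope k = (n·Σt·ln s − Σt·Σln s)/(n·Σ(t)² − (Σt)²) = (6·77.4945 − 17.0000·21.2609)/185.0000 = 0.55963; ln C = (Σln s − k·Σt)/n = 1.95787, so C = exp(1.95787) = 7.08422.

k = 0.5596, C = 7.0842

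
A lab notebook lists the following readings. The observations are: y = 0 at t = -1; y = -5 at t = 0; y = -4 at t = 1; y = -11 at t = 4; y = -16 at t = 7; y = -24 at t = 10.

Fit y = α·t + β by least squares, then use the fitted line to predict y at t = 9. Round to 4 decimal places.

The normal equations are: 167·α + 21·β = -400;  21·α + 6·β = -60.
Determinant 167·6 − 21² = 561.
α = ((-400)·6 − 21·(-60))/561 = -380/187; β = (167·(-60) − 21·(-400))/561 = -540/187.
At t = 9: ŷ = (-380/187)·(9) + (-540/187)·(1) = -360/17.

ŷ = -21.1765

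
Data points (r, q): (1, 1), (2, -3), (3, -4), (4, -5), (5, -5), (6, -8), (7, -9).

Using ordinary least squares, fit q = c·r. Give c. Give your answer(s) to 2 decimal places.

Entries of MᵀM: Σr·r = 140.
Moment sums: Σr·q = -173.
Hence c = -173 / 140 ≈ -1.23571.

c = -1.24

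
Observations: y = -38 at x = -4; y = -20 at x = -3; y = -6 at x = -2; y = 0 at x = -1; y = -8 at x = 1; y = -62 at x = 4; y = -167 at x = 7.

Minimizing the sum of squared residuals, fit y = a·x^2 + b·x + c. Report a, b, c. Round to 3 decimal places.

The normal equations are: 3012·a + 308·b + 96·c = -9995;  308·a + 96·b + 2·c = -1201;  96·a + 2·b + 7·c = -301.
(Σx^2·x^2 = 3012, Σx^2·x = 308, Σx^2 = 96, Σx·x = 96, Σx = 2, Σ1 = 7, Σx^2·y = -9995, Σx·y = -1201, Σy = -301.)
Inverting the 3×3 Gram matrix, [a, b, c]ᵀ = [-108081/36344, -106877/36344, -25001/18172]ᵀ.

a = -2.974, b = -2.941, c = -1.376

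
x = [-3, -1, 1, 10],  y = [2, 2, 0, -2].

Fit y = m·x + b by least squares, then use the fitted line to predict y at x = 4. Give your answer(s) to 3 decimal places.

ŷ = -0.218

Setting ∂/∂m … = 0 gives: 111·m + 7·b = -28;  7·m + 4·b = 2.
(Σx·x = 111, Σx = 7, Σ1 = 4, Σx·y = -28, Σy = 2.)
Δ = 111·4 − 7² = 395.
m = ((-28)·4 − 7·2)/395 = -126/395; b = (111·2 − 7·(-28))/395 = 418/395.
At x = 4: ŷ = (-126/395)·(4) + (418/395)·(1) = -86/395.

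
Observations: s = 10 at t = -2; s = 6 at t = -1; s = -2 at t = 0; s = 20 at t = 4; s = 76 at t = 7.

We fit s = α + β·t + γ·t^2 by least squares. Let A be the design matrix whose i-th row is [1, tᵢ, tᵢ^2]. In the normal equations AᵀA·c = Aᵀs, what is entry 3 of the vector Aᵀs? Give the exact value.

Entry 3 ↔ basis t^2, so (Aᵀs)_{3} = Σᵢ (t^2)·sᵢ = (4)·(10) + (1)·(6) + (0)·(-2) + (16)·(20) + (49)·(76) = 4090.

4090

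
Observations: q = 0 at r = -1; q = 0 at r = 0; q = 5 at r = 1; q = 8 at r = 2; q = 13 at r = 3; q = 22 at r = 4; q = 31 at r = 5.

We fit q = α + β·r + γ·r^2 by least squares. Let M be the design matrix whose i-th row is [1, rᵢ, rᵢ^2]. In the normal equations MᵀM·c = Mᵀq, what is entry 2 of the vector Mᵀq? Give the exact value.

Entry 2 ↔ basis r, so (Mᵀq)_{2} = Σᵢ (r)·qᵢ = (-1)·(0) + (0)·(0) + (1)·(5) + (2)·(8) + (3)·(13) + (4)·(22) + (5)·(31) = 303.

303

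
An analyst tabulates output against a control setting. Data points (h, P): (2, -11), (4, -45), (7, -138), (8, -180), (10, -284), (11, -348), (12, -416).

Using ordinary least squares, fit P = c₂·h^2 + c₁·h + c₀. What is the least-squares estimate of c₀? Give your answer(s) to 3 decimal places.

c₀ = -4.416

Sums needed: Σh^2·h^2 = 52146, Σh^2·h = 4986, Σh^2 = 498, Σh·h = 498, Σh = 54, Σ1 = 7.
For XᵀP: Σh^2·P = -149458, Σh·P = -14268, ΣP = -1422.
XᵀX·[c₂, c₁, c₀]ᵀ = XᵀP becomes [[52146, 4986, 498]; [4986, 498, 54]; [498, 54, 7]]·[c₂, c₁, c₀]ᵀ = [-149458, -14268, -1422]ᵀ.
Row-reducing yields c₂ = -18461/6048, c₁ = 24083/10080, c₀ = -11129/2520.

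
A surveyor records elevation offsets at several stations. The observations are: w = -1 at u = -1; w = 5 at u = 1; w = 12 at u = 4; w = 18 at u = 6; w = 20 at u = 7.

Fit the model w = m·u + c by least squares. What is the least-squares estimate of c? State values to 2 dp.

c = 1.89

Forming MᵀM = [[103, 17]; [17, 5]] and Mᵀw = [302, 54]ᵀ gives MᵀM·[m, c]ᵀ = Mᵀw.
Eliminating c: 5·(row 1) − 17·(row 2) gives 226·m = 5·302 − 17·54 = 592, so m = 296/113.
Then c = (54 − 17·(296/113))/5 = 214/113.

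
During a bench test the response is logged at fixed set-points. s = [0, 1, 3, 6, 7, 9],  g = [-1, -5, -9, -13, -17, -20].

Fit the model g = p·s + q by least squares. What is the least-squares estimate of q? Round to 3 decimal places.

q = -2.121

Forming AᵀA = [[176, 26]; [26, 6]] and Aᵀg = [-409, -65]ᵀ gives AᵀA·[p, q]ᵀ = Aᵀg.
Eliminating q: 6·(row 1) − 26·(row 2) gives 380·p = 6·(-409) − 26·(-65) = -764, so p = -191/95.
Then q = ((-65) − 26·(-191/95))/6 = -403/190.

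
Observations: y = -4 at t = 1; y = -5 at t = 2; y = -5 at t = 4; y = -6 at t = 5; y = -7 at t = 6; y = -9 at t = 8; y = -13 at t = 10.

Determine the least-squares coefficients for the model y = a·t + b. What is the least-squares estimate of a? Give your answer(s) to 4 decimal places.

The normal equations are: 246·a + 36·b = -308;  36·a + 7·b = -49.
(Σt·t = 246, Σt = 36, Σ1 = 7, Σt·y = -308, Σy = -49.)
det = 246·7 − 36² = 426.
a = ((-308)·7 − 36·(-49))/426 = -196/213; b = (246·(-49) − 36·(-308))/426 = -161/71.

a = -0.9202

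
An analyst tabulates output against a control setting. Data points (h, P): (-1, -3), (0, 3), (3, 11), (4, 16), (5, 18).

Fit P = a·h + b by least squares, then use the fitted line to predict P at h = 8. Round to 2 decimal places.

P̂ = 28.69

Setting ∂/∂a … = 0 gives: 51·a + 11·b = 190;  11·a + 5·b = 45.
(Σh·h = 51, Σh = 11, Σ1 = 5, Σh·P = 190, ΣP = 45.)
det = 51·5 − 11² = 134.
a = (190·5 − 11·45)/134 = 455/134; b = (51·45 − 11·190)/134 = 205/134.
At h = 8: P̂ = (455/134)·(8) + (205/134)·(1) = 3845/134.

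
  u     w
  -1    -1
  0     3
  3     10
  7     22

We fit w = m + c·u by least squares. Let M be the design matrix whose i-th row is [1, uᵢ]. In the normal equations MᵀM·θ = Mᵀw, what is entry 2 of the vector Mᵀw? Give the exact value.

185

Entry 2 ↔ basis u, so (Mᵀw)_{2} = Σᵢ (u)·wᵢ = (-1)·(-1) + (0)·(3) + (3)·(10) + (7)·(22) = 185.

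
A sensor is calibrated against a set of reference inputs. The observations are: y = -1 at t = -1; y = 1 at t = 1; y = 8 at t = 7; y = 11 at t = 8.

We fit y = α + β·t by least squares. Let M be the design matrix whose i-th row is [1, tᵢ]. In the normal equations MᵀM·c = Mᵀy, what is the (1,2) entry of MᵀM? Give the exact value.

Row 1 ↔ basis 1, column 2 ↔ basis t, so (MᵀM)_{1,2} = Σᵢ t = (1)·(-1) + (1)·(1) + (1)·(7) + (1)·(8) = 15.

15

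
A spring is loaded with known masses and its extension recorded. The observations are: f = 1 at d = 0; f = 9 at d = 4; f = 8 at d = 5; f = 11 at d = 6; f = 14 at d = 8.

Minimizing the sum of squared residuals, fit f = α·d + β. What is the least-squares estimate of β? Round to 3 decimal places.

β = 1.256

Forming XᵀX = [[141, 23]; [23, 5]] and Xᵀf = [254, 43]ᵀ gives XᵀX·[α, β]ᵀ = Xᵀf.
Eliminating β: 5·(row 1) − 23·(row 2) gives 176·α = 5·254 − 23·43 = 281, so α = 281/176.
Then β = (43 − 23·(281/176))/5 = 221/176.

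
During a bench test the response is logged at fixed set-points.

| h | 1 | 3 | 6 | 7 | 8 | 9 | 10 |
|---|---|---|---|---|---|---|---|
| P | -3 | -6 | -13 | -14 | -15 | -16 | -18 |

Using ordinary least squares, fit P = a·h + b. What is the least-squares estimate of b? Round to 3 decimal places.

b = -1.568

MᵀM·[a, b]ᵀ = MᵀP reads: 340·a + 44·b = -641;  44·a + 7·b = -85.
(Σh·h = 340, Σh = 44, Σ1 = 7, Σh·P = -641, ΣP = -85.)
Δ = 340·7 − 44² = 444.
a = ((-641)·7 − 44·(-85))/444 = -249/148; b = (340·(-85) − 44·(-641))/444 = -58/37.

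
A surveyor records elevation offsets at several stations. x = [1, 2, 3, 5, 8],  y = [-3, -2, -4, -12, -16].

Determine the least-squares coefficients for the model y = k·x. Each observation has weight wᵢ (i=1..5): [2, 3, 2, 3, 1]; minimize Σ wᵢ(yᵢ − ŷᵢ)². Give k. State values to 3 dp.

Entries of MᵀWM: Σwᵢ·x·x = 171.
Moment sums: Σwᵢ·x·y = -350.
MᵀWM·[k]ᵀ = MᵀWy becomes [[171]]·[k]ᵀ = [-350]ᵀ.
Hence k = -350 / 171 ≈ -2.04678.

k = -2.047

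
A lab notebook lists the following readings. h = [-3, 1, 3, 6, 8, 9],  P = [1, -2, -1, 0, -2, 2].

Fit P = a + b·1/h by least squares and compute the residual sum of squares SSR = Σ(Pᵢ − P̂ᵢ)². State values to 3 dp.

SSR = 8.114

Setting ∂/∂a … = 0 gives: 6·a + (101/72)·b = -2;  (101/72)·a + (6625/5184)·b = -97/36.
(Σ1 = 6, Σ1/h = 101/72, Σ1/h·1/h = 6625/5184, ΣP = -2, Σ1/h·P = -97/36.)
Eliminating b: (6625/5184)·(row 1) − (101/72)·(row 2) gives (29549/5184)·a = (6625/5184)·(-2) − (101/72)·(-97/36) = 793/648, so a = 488/2273.
Then b = ((-97/36) − (101/72)·(488/2273))/(6625/5184) = -5328/2273.
Residuals: 9/2273, 294/2273, -985/2273, 400/2273, -4368/2273, 4650/2273; SSR = 18442/2273.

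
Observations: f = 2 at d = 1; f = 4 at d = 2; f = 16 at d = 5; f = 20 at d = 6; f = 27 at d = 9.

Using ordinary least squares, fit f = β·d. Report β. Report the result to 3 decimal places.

β = 3.082

The normal system MᵀM·[β]ᵀ = Mᵀf is [[147]]·[β]ᵀ = [453]ᵀ.
β = 453/147 = 3.08163.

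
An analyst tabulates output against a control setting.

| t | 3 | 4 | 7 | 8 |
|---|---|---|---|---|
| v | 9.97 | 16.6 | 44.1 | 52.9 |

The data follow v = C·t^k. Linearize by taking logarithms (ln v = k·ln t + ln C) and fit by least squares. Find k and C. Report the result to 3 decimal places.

k = 1.716, C = 1.526

Let Y = ln v. Fitting Y = k·ln t + ln C by least squares:
Σln t = 6.5103, Σ(ln t)² = 11.2394, Σln v = 12.8638, Σln t·ln v = 22.0412.
Equations: 11.2394·k + 6.5103·ln C = 22.0412;  6.5103·k + 4·ln C = 12.8638.
Solving (det = 2.5742): k = 1.71620, ln C = 0.42274, so C = exp(0.42274) = 1.52614.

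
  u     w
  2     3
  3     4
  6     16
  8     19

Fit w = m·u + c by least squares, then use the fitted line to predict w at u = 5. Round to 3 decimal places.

ŵ = 11.231

Entries of MᵀM: Σu·u = 113, Σu = 19, Σ1 = 4.
Right-hand side: Σu·w = 266, Σw = 42.
So MᵀM·[m, c]ᵀ = Mᵀw: [[113, 19]; [19, 4]]·[m, c]ᵀ = [266, 42]ᵀ.
Determinant 113·4 − 19² = 91.
m = (266·4 − 19·42)/91 = 38/13; c = (113·42 − 19·266)/91 = -44/13.
At u = 5: ŵ = (38/13)·(5) + (-44/13)·(1) = 146/13.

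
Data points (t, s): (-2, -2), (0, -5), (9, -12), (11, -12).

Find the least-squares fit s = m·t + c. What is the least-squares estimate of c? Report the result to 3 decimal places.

c = -4.276

Entries of MᵀM: Σt·t = 206, Σt = 18, Σ1 = 4.
Right-hand side: Σt·s = -236, Σs = -31.
So MᵀM·[m, c]ᵀ = Mᵀs: [[206, 18]; [18, 4]]·[m, c]ᵀ = [-236, -31]ᵀ.
Determinant 206·4 − 18² = 500.
m = ((-236)·4 − 18·(-31))/500 = -193/250; c = (206·(-31) − 18·(-236))/500 = -1069/250.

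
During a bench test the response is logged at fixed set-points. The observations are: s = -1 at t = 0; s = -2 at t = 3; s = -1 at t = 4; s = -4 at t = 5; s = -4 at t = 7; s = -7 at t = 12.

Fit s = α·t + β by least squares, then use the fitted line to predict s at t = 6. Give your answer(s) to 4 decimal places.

Setting ∂/∂α … = 0 gives: 243·α + 31·β = -142;  31·α + 6·β = -19.
(Σt·t = 243, Σt = 31, Σ1 = 6, Σt·s = -142, Σs = -19.)
Δ = 243·6 − 31² = 497.
α = ((-142)·6 − 31·(-19))/497 = -263/497; β = (243·(-19) − 31·(-142))/497 = -215/497.
At t = 6: ŝ = (-263/497)·(6) + (-215/497)·(1) = -1793/497.

ŝ = -3.6076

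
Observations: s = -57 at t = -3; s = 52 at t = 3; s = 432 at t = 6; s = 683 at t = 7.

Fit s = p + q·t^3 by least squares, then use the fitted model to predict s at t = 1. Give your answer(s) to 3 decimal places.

ŝ = -0.184

From the data, Σ1 = 4, Σt^3 = 559, Σt^3·t^3 = 165763.
And Σs = 1110, Σt^3·s = 330524.
So AᵀA·[p, q]ᵀ = Aᵀs: [[4, 559]; [559, 165763]]·[p, q]ᵀ = [1110, 330524]ᵀ.
Δ = 4·165763 − 559² = 350571.
p = (1110·165763 − 559·330524)/350571 = -58922/26967; q = (4·330524 − 559·1110)/350571 = 701606/350571.
At t = 1: ŝ = (-58922/26967)·(1) + (701606/350571)·(1) = -21460/116857.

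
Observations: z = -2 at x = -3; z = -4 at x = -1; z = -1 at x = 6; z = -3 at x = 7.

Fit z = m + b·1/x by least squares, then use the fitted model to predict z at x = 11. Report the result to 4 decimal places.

ẑ = -1.9155

From the data, Σ1 = 4, Σ1/x = -43/42, Σ1/x·1/x = 2045/1764.
And Σz = -10, Σ1/x·z = 57/14.
AᵀA·[m, b]ᵀ = Aᵀz becomes [[4, -43/42]; [-43/42, 2045/1764]]·[m, b]ᵀ = [-10, 57/14]ᵀ.
Determinant 4·(2045/1764) − (-43/42)² = 6331/1764.
m = ((-10)·(2045/1764) − (-43/42)·(57/14))/(6331/1764) = -13097/6331; b = (4·(57/14) − (-43/42)·(-10))/(6331/1764) = 10668/6331.
At x = 11: ẑ = (-13097/6331)·(1) + (10668/6331)·(1/11) = -133399/69641.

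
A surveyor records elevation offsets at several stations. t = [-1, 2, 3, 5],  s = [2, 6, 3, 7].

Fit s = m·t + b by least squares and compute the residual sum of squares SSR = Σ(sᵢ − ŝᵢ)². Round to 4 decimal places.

Compute the Gram sums: Σt·t = 39, Σt = 9, Σ1 = 4.
And Σt·s = 54, Σs = 18.
MᵀM·[m, b]ᵀ = Mᵀs becomes [[39, 9]; [9, 4]]·[m, b]ᵀ = [54, 18]ᵀ.
Eliminating b: 4·(row 1) − 9·(row 2) gives 75·m = 4·54 − 9·18 = 54, so m = 18/25.
Then b = (18 − 9·(18/25))/4 = 72/25.
Residuals: -4/25, 42/25, -51/25, 13/25; SSR = 182/25.

SSR = 7.2800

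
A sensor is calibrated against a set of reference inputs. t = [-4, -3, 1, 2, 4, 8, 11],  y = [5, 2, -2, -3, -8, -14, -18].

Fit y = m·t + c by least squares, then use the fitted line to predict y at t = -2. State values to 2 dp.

Forming AᵀA = [[231, 19]; [19, 7]] and Aᵀy = [-376, -38]ᵀ gives AᵀA·[m, c]ᵀ = Aᵀy.
det = 231·7 − 19² = 1256.
m = ((-376)·7 − 19·(-38))/1256 = -955/628; c = (231·(-38) − 19·(-376))/1256 = -817/628.
At t = -2: ŷ = (-955/628)·(-2) + (-817/628)·(1) = 1093/628.

ŷ = 1.74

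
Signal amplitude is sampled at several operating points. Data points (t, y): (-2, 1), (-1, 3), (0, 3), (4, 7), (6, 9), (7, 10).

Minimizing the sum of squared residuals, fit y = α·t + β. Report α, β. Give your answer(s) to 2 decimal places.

The normal system MᵀM·[α, β]ᵀ = Mᵀy is [[106, 14]; [14, 6]]·[α, β]ᵀ = [147, 33]ᵀ.
Eliminating β: 6·(row 1) − 14·(row 2) gives 440·α = 6·147 − 14·33 = 420, so α = 21/22.
Then β = (33 − 14·(21/22))/6 = 36/11.

α = 0.95, β = 3.27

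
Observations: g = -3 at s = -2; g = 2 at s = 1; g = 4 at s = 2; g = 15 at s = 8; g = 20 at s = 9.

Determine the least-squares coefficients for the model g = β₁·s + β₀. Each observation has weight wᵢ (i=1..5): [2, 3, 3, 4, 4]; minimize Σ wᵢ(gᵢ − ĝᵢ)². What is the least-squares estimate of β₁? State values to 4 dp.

β₁ = 2.0320

Forming MᵀWM = [[603, 73]; [73, 16]] and MᵀWg = [1242, 152]ᵀ gives MᵀWM·[β₁, β₀]ᵀ = MᵀWg.
Determinant 603·16 − 73² = 4319.
β₁ = (1242·16 − 73·152)/4319 = 8776/4319; β₀ = (603·152 − 73·1242)/4319 = 990/4319.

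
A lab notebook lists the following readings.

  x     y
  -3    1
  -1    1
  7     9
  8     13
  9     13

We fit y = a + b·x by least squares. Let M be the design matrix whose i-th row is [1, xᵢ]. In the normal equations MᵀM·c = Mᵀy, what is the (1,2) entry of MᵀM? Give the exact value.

Row 1 ↔ basis 1, column 2 ↔ basis x, so (MᵀM)_{1,2} = Σᵢ x = (1)·(-3) + (1)·(-1) + (1)·(7) + (1)·(8) + (1)·(9) = 20.

20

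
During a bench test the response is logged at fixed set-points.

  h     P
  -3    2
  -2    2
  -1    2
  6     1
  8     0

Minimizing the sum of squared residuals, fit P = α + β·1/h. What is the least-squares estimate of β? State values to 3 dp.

The normal system MᵀM·[α, β]ᵀ = MᵀP is [[5, -37/24]; [-37/24, 809/576]]·[α, β]ᵀ = [7, -7/2]ᵀ.
Determinant 5·(809/576) − (-37/24)² = 223/48.
α = (7·(809/576) − (-37/24)·(-7/2))/(223/48) = 2555/2676; β = (5·(-7/2) − (-37/24)·7)/(223/48) = -322/223.

β = -1.444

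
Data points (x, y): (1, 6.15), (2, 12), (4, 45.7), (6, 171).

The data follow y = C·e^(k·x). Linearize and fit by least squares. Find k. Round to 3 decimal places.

Linearized form: ln y = k·x + ln C. From the 4 transformed points,
Sums: Σx = 13.0000, Σ(x)² = 57.0000, Σln y = 13.2651, Σx·ln y = 52.9246.
Normal system: [[57.0000, 13.0000]; [13.0000, 4]]·[k, ln C]ᵀ = [52.9246, 13.2651]ᵀ.
Solving (det = 59.0000): k = 0.66529, ln C = 1.15409.

k = 0.665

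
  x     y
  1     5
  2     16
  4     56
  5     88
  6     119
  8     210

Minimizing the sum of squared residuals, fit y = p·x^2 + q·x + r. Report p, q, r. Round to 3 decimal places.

Normal-equation sums: Σx^2·x^2 = 6290, Σx^2·x = 926, Σx^2 = 146, Σx·x = 146, Σx = 26, Σ1 = 6.
For Mᵀy: Σx^2·y = 20889, Σx·y = 3095, Σy = 494.
So MᵀM·[p, q, r]ᵀ = Mᵀy: [[6290, 926, 146]; [926, 146, 26]; [146, 26, 6]]·[p, q, r]ᵀ = [20889, 3095, 494]ᵀ.
Row-reducing yields p = 2351/780, q = 8213/3900, r = -44/325.

p = 3.014, q = 2.106, r = -0.135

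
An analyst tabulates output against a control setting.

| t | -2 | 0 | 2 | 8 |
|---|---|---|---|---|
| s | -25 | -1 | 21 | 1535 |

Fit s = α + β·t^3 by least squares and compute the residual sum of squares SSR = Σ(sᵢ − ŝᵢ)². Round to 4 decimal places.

SSR = 2.7072

The normal equations are: 4·α + 512·β = 1530;  512·α + 262272·β = 786288.
(Σ1 = 4, Σt^3 = 512, Σt^3·t^3 = 262272, Σs = 1530, Σt^3·s = 786288.)
Determinant 4·262272 − 512² = 786944.
α = (1530·262272 − 512·786288)/786944 = -5091/3074; β = (4·786288 − 512·1530)/786944 = 36903/12296.
Residuals: 2047/3074, 2017/3074, -4161/3074, 97/3074; SSR = 4161/1537.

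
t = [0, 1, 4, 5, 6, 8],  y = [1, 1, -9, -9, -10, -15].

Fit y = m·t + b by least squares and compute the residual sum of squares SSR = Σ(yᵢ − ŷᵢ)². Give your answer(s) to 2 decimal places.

Setting ∂/∂m … = 0 gives: 142·m + 24·b = -260;  24·m + 6·b = -41.
(Σt·t = 142, Σt = 24, Σ1 = 6, Σt·y = -260, Σy = -41.)
Eliminating b: 6·(row 1) − 24·(row 2) gives 276·m = 6·(-260) − 24·(-41) = -576, so m = -48/23.
Then b = ((-41) − 24·(-48/23))/6 = 209/138.
Residuals: -71/138, 217/138, -13/6, -11/138, 139/138, 25/138; SSR = 1171/138.

SSR = 8.49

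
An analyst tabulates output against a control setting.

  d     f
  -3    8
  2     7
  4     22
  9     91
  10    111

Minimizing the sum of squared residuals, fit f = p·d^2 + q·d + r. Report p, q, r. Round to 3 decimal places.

Entries of XᵀX: Σd^2·d^2 = 16914, Σd^2·d = 1774, Σd^2 = 210, Σd·d = 210, Σd = 22, Σ1 = 5.
Right-hand side: Σd^2·f = 18923, Σd·f = 2007, Σf = 239.
Normal equations: [[16914, 1774, 210]; [1774, 210, 22]; [210, 22, 5]]·[p, q, r]ᵀ = [18923, 2007, 239]ᵀ.
Solving the 3×3 system (Gaussian elimination) gives p = 242115/242176, q = 225947/242176, r = 51627/30272.

p = 1.000, q = 0.933, r = 1.705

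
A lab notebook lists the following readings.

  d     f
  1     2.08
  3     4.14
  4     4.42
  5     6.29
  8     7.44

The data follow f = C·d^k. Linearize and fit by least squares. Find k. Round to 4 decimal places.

k = 0.6247

Taking logs, ln f = k·ln d + ln C, so regress ln f on ln d.
Σln d = 6.1738, Σ(ln d)² = 10.0431, Σln f = 7.4850, Σln d·ln f = 10.7539.
Equations: 10.0431·k + 6.1738·ln C = 10.7539;  6.1738·k + 5·ln C = 7.4850.
Solving (det = 12.1000): k = 0.62466, ln C = 0.72570.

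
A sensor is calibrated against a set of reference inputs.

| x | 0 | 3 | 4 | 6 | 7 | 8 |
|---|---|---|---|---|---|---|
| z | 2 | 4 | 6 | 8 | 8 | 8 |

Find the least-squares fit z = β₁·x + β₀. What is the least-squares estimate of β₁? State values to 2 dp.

From the data, Σx·x = 174, Σx = 28, Σ1 = 6.
Moment sums: Σx·z = 204, Σz = 36.
Normal equations: [[174, 28]; [28, 6]]·[β₁, β₀]ᵀ = [204, 36]ᵀ.
Δ = 174·6 − 28² = 260.
β₁ = (204·6 − 28·36)/260 = 54/65; β₀ = (174·36 − 28·204)/260 = 138/65.

β₁ = 0.83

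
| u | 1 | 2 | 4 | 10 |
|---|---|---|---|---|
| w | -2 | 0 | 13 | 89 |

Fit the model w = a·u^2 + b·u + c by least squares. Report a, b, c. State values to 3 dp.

a = 0.855, b = 0.768, c = -4.118

Compute the Gram sums: Σu^2·u^2 = 10273, Σu^2·u = 1073, Σu^2 = 121, Σu·u = 121, Σu = 17, Σ1 = 4.
Moment sums: Σu^2·w = 9106, Σu·w = 940, Σw = 100.
Normal equations: [[10273, 1073, 121]; [1073, 121, 17]; [121, 17, 4]]·[a, b, c]ᵀ = [9106, 940, 100]ᵀ.
Inverting the 3×3 Gram matrix, [a, b, c]ᵀ = [1159/1356, 347/452, -1396/339]ᵀ.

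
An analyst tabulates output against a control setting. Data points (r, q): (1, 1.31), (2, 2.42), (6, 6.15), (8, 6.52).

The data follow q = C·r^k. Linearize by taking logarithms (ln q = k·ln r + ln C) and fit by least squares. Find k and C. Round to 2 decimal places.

k = 0.80, C = 1.35

Taking logs, ln q = k·ln r + ln C, so regress ln q on ln r.
Σln r = 4.5643, Σ(ln r)² = 8.0149, Σln q = 4.8451, Σln r·ln q = 7.7659.
Equations: 8.0149·k + 4.5643·ln C = 7.7659;  4.5643·k + 4·ln C = 4.8451.
Δ = 8.0149·4 − (4.5643)² = 11.2265; k = (7.7659·4 − 4.5643·4.8451)/11.2265 = 0.79712, ln C = (8.0149·4.8451 − 4.5643·7.7659)/11.2265 = 0.30169, so C = exp(0.30169) = 1.35215.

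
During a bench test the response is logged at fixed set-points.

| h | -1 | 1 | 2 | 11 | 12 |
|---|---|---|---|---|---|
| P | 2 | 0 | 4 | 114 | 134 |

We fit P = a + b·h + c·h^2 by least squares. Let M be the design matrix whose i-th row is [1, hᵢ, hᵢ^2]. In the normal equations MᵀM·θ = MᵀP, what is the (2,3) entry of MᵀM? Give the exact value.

3067

Row 2 ↔ basis h, column 3 ↔ basis h^2, so (MᵀM)_{2,3} = Σᵢ (h)·(h^2) = (-1)·(1) + (1)·(1) + (2)·(4) + (11)·(121) + (12)·(144) = 3067.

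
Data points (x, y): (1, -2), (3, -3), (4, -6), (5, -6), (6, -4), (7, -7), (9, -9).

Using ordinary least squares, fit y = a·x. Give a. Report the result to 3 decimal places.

a = -1.009

From the data, Σx·x = 217.
And Σx·y = -219.
So AᵀA·[a]ᵀ = Aᵀy: [[217]]·[a]ᵀ = [-219]ᵀ.
a = (-219)/217 = -1.00922.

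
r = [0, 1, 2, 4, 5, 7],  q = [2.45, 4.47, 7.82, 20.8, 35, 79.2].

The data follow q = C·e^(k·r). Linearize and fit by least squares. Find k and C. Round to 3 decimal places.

k = 0.497, C = 2.701

Linearized form: ln q = k·r + ln C. From the 6 transformed points,
Σr = 19.0000, Σ(r)² = 95.0000, Σln q = 15.4124, Σr·ln q = 66.1311.
Equations: 95.0000·k + 19.0000·ln C = 66.1311;  19.0000·k + 6·ln C = 15.4124.
Slope k = (n·Σr·ln q − Σr·Σln q)/(n·Σ(r)² − (Σr)²) = (6·66.1311 − 19.0000·15.4124)/209.0000 = 0.49737; ln C = (Σln q − k·Σr)/n = 0.99373, so C = exp(0.99373) = 2.70130.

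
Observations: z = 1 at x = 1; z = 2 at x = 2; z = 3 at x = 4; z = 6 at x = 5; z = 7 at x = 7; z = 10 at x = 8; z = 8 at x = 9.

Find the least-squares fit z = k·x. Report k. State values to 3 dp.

k = 1.033

The normal equations are: 240·k = 248.
(Σx·x = 240, Σx·z = 248.)
Hence k = 248 / 240 ≈ 1.03333.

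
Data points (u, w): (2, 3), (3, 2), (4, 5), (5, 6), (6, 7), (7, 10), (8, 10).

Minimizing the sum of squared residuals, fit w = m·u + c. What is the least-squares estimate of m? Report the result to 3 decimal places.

m = 1.393

From the data, Σu·u = 203, Σu = 35, Σ1 = 7.
And Σu·w = 254, Σw = 43.
MᵀM·[m, c]ᵀ = Mᵀw becomes [[203, 35]; [35, 7]]·[m, c]ᵀ = [254, 43]ᵀ.
Δ = 203·7 − 35² = 196.
m = (254·7 − 35·43)/196 = 39/28; c = (203·43 − 35·254)/196 = -23/28.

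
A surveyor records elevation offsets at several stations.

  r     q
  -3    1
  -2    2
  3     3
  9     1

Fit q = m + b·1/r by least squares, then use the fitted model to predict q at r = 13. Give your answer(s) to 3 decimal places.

Normal-equation sums: Σ1 = 4, Σ1/r = -7/18, Σ1/r·1/r = 157/324.
Right-hand side: Σq = 7, Σ1/r·q = -2/9.
MᵀM·[m, b]ᵀ = Mᵀq becomes [[4, -7/18]; [-7/18, 157/324]]·[m, b]ᵀ = [7, -2/9]ᵀ.
Eliminating b: (157/324)·(row 1) − (-7/18)·(row 2) gives (193/108)·m = (157/324)·7 − (-7/18)·(-2/9) = 119/36, so m = 357/193.
Then b = ((-2/9) − (-7/18)·(357/193))/(157/324) = 198/193.
At r = 13: q̂ = (357/193)·(1) + (198/193)·(1/13) = 4839/2509.

q̂ = 1.929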